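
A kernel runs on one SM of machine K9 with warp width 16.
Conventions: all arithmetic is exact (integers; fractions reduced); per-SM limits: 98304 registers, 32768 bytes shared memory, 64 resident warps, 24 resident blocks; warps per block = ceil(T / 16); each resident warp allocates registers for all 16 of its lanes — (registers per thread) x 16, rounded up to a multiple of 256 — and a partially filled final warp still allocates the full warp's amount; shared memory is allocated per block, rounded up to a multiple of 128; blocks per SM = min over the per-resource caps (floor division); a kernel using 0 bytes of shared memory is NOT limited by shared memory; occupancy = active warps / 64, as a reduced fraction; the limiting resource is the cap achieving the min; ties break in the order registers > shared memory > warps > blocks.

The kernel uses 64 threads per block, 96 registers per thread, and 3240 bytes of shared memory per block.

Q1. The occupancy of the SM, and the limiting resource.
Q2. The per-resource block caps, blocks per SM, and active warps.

Answer: occupancy 9/16, limited by shared memory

registers: 16 blocks
shared memory: 9 blocks
warps: 16 blocks
blocks: 24 blocks

Answer: 9 blocks, 36 active warps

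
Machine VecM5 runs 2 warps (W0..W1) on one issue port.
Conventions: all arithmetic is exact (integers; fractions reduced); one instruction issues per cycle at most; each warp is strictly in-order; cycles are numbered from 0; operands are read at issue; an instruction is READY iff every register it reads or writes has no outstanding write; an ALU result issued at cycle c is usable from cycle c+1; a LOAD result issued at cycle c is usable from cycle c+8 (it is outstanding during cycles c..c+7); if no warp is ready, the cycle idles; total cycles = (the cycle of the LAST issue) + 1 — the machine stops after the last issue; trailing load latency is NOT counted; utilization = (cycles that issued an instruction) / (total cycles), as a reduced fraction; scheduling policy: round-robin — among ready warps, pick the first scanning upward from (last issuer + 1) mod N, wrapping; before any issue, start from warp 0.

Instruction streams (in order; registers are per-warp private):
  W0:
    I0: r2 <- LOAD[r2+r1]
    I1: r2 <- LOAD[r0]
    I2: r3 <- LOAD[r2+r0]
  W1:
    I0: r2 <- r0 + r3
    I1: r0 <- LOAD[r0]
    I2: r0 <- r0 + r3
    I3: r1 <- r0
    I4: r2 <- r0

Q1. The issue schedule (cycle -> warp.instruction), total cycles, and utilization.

cycle 0: W0.I0
cycle 1: W1.I0
cycle 2: W1.I1
cycle 3: idle
cycle 4: idle
cycle 5: idle
cycle 6: idle
cycle 7: idle
cycle 8: W0.I1
cycle 9: idle
cycle 10: W1.I2
cycle 11: W1.I3
cycle 12: W1.I4
cycle 13: idle
cycle 14: idle
cycle 15: idle
cycle 16: W0.I2

Answer: 17 cycles, utilization 8/17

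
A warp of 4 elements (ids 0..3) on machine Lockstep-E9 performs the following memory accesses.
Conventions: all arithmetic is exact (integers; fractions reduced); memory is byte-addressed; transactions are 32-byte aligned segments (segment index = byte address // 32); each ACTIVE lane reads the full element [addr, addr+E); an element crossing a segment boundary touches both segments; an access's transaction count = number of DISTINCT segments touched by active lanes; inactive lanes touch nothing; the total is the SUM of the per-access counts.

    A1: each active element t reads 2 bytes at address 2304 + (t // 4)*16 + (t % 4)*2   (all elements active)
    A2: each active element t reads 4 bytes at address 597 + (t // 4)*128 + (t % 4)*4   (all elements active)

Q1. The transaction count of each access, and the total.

A1: 1 transaction
A2: 2 transactions

Answer: 1,2; total 3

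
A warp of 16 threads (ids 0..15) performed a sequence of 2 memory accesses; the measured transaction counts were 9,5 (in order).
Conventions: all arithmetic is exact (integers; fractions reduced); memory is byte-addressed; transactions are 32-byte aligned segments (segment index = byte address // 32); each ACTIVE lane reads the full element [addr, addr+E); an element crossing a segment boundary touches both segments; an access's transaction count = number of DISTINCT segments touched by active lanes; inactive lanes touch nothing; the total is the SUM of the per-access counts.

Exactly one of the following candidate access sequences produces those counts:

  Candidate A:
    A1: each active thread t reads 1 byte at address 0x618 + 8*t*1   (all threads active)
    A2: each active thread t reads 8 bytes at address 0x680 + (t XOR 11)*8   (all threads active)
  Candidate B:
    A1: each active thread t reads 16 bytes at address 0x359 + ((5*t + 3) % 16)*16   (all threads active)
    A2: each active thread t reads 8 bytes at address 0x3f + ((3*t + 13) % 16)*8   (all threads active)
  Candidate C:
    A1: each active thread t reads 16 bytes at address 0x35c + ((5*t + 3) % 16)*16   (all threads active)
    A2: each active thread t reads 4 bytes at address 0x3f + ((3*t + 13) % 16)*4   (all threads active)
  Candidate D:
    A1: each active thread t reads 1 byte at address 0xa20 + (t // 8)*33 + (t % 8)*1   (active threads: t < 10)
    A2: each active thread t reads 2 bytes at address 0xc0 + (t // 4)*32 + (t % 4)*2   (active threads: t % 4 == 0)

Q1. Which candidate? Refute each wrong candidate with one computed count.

A: A1 gives 5 transactions, not 9
C: A2 gives 3 transactions, not 5
D: A1 gives 2 transactions, not 9
B: all counts match (9,5)

Answer: B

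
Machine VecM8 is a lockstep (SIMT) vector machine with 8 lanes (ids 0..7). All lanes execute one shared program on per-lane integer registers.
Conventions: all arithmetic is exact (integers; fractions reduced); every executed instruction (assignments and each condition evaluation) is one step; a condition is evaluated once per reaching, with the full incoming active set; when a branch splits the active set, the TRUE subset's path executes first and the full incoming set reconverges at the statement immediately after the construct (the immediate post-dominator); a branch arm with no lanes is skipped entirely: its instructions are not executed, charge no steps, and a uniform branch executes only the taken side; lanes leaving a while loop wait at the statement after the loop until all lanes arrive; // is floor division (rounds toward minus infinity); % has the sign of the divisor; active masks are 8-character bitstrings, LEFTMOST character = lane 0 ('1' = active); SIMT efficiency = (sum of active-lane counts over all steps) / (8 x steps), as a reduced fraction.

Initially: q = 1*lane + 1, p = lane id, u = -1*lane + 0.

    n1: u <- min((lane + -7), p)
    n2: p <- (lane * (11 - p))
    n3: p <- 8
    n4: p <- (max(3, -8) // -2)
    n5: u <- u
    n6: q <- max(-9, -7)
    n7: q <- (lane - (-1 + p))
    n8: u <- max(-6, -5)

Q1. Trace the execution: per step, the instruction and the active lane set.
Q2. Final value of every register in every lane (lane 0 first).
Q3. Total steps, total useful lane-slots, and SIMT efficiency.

step 0: u <- min((lane + -7), p)     11111111
step 1: p <- (lane * (11 - p))       11111111
step 2: p <- 8                       11111111
step 3: p <- (max(3, -8) // -2)      11111111
step 4: u <- u                       11111111
step 5: q <- max(-9, -7)             11111111
step 6: q <- (lane - (-1 + p))       11111111
step 7: u <- max(-6, -5)             11111111

Answer: 8 steps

q: 3,4,5,6,7,8,9,10
p: -2,-2,-2,-2,-2,-2,-2,-2
u: -5,-5,-5,-5,-5,-5,-5,-5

steps = 8; useful = 64; efficiency = 64/64 = 1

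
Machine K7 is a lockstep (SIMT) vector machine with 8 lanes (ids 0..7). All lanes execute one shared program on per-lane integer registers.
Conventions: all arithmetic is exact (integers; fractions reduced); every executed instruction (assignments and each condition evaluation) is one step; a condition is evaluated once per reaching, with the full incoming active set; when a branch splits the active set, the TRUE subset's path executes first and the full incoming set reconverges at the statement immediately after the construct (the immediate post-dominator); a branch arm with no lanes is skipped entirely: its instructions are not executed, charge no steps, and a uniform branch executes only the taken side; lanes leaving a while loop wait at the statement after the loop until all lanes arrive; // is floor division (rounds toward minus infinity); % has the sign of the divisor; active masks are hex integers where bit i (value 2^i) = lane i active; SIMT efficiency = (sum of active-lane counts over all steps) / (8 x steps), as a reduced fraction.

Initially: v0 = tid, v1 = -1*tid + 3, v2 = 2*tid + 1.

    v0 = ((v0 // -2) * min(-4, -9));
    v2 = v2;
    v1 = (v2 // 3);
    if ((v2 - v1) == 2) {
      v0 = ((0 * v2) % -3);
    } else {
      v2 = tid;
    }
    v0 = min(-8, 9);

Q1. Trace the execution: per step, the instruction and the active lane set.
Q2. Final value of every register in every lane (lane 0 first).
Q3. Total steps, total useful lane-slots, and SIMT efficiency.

step 0: v0 <- ((v0 // -2) * min(-4, -9)) 0xff
step 1: v2 <- v2                     0xff
step 2: v1 <- (v2 // 3)              0xff
step 3: eval ((v2 - v1) == 2)        0xff
step 4: v0 <- ((0 * v2) % -3)        0x02
step 5: v2 <- tid                    0xfd
step 6: v0 <- min(-8, 9)             0xff

Answer: 7 steps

v0: -8,-8,-8,-8,-8,-8,-8,-8
v1: 0,1,1,2,3,3,4,5
v2: 0,3,2,3,4,5,6,7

steps = 7; useful = 48; efficiency = 48/56 = 6/7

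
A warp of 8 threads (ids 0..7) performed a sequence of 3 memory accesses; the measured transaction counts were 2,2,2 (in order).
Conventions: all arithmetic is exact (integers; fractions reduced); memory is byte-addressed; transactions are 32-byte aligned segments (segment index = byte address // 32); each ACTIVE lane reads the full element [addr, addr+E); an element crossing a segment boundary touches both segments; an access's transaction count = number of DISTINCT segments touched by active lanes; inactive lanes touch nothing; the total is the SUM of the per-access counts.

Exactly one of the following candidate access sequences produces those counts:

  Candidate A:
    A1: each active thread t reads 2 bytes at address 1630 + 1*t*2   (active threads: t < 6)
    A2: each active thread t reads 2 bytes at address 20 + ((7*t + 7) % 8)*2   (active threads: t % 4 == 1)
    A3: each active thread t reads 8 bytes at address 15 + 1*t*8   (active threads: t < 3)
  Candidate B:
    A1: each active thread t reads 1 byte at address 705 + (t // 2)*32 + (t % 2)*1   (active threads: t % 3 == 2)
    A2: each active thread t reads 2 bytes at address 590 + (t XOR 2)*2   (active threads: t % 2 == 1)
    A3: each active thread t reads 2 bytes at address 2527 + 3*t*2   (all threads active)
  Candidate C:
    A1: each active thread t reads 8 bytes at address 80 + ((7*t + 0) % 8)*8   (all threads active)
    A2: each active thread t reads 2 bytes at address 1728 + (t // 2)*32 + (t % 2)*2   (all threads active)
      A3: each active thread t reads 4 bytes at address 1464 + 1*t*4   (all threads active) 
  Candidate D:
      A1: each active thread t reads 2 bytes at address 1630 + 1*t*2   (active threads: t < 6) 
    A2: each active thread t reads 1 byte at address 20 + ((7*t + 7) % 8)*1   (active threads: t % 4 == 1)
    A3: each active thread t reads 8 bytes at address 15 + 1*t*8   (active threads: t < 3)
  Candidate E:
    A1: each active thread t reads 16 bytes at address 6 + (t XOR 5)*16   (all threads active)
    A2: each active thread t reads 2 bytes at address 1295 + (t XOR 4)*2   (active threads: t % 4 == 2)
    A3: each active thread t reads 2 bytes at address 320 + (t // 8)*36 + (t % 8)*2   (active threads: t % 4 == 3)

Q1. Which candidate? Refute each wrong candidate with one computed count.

B: A2 gives 1 transaction, not 2
C: A1 gives 3 transactions, not 2
D: A2 gives 1 transaction, not 2
E: A1 gives 5 transactions, not 2
A: all counts match (2,2,2)

Answer: A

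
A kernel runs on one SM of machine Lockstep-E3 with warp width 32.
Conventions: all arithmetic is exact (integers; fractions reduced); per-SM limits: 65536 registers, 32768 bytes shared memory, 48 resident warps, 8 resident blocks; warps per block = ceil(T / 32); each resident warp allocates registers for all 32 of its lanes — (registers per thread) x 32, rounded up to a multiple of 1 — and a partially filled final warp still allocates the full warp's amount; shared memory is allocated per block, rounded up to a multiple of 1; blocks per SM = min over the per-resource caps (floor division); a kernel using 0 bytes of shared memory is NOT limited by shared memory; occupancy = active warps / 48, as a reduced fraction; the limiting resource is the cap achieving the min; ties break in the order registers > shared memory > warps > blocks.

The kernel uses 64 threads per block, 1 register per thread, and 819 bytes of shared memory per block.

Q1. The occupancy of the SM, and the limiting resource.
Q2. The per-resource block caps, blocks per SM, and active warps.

Answer: occupancy 1/3, limited by blocks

registers: 1024 blocks
shared memory: 40 blocks
warps: 24 blocks
blocks: 8 blocks

Answer: 8 blocks, 16 active warps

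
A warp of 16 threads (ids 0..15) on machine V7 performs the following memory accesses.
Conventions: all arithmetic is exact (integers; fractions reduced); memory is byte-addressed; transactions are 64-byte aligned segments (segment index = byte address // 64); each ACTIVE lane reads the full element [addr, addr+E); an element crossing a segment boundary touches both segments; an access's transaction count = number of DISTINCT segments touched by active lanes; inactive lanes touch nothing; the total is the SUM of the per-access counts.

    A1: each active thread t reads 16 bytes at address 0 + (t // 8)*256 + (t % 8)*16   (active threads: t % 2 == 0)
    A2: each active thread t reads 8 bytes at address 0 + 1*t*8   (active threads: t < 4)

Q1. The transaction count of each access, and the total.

A1: 4 transactions
A2: 1 transaction

Answer: 4,1; total 5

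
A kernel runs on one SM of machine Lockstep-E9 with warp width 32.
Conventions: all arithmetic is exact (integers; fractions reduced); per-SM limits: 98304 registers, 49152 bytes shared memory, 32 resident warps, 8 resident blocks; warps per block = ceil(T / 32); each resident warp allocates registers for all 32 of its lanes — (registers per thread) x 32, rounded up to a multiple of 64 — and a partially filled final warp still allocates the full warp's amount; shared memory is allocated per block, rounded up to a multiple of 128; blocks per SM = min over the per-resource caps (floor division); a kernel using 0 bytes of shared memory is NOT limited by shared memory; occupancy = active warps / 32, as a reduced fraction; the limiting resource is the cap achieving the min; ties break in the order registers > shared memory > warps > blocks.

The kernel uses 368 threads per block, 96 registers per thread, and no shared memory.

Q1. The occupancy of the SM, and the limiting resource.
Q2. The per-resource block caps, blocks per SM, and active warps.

Answer: occupancy 3/4, limited by registers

registers: 2 blocks
shared memory: no limit (kernel uses none)
warps: 2 blocks
blocks: 8 blocks

Answer: 2 blocks, 24 active warps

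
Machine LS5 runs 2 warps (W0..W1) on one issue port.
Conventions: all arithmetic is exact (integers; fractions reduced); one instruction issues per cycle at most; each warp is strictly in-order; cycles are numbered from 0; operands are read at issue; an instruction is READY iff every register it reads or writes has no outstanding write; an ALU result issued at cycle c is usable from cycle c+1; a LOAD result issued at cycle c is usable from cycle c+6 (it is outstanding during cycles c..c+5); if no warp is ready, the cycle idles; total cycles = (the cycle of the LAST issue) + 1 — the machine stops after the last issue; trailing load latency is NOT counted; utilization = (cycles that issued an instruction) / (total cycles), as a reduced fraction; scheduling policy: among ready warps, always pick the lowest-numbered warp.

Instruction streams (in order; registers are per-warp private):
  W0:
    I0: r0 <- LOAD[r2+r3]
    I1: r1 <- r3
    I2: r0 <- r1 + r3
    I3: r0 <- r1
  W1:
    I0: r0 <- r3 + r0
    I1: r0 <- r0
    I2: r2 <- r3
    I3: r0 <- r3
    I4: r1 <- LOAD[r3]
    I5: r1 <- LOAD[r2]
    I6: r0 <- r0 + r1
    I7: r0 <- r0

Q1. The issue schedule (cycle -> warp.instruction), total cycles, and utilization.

cycle 0: W0.I0
cycle 1: W0.I1
cycle 2: W1.I0
cycle 3: W1.I1
cycle 4: W1.I2
cycle 5: W1.I3
cycle 6: W0.I2
cycle 7: W0.I3
cycle 8: W1.I4
cycle 9: idle
cycle 10: idle
cycle 11: idle
cycle 12: idle
cycle 13: idle
cycle 14: W1.I5
cycle 15: idle
cycle 16: idle
cycle 17: idle
cycle 18: idle
cycle 19: idle
cycle 20: W1.I6
cycle 21: W1.I7

Answer: 22 cycles, utilization 6/11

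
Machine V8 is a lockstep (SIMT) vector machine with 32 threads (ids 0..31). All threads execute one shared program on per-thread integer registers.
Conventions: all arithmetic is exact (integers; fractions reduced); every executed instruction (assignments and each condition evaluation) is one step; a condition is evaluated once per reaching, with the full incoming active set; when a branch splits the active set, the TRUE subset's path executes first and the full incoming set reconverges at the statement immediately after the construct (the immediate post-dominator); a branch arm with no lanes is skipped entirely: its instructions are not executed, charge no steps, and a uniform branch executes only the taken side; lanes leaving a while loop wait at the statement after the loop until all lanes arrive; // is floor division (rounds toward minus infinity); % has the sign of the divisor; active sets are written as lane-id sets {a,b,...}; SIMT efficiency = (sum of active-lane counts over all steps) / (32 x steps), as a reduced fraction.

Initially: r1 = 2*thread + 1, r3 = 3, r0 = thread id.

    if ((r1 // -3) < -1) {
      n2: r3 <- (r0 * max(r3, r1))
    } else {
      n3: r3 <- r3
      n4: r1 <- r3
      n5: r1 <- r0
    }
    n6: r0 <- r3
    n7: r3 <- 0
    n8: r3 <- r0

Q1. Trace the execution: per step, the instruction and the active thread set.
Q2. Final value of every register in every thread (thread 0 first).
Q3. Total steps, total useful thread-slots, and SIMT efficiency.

step 0: eval ((r1 // -3) < -1)       {0,1,2,3,4,5,6,7,8,9,10,11,12,13,14,15,16,17,18,19,20,21,22,23,24,25,26,27,28,29,30,31}
step 1: r3 <- (r0 * max(r3, r1))     {2,3,4,5,6,7,8,9,10,11,12,13,14,15,16,17,18,19,20,21,22,23,24,25,26,27,28,29,30,31}
step 2: r3 <- r3                     {0,1}
step 3: r1 <- r3                     {0,1}
step 4: r1 <- r0                     {0,1}
step 5: r0 <- r3                     {0,1,2,3,4,5,6,7,8,9,10,11,12,13,14,15,16,17,18,19,20,21,22,23,24,25,26,27,28,29,30,31}
step 6: r3 <- 0                      {0,1,2,3,4,5,6,7,8,9,10,11,12,13,14,15,16,17,18,19,20,21,22,23,24,25,26,27,28,29,30,31}
step 7: r3 <- r0                     {0,1,2,3,4,5,6,7,8,9,10,11,12,13,14,15,16,17,18,19,20,21,22,23,24,25,26,27,28,29,30,31}

Answer: 8 steps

r1: 0,1,5,7,9,11,13,15,17,19,21,23,25,27,29,31,33,35,37,39,41,43,45,47,49,51,53,55,57,59,61,63
r3: 3,3,10,21,36,55,78,105,136,171,210,253,300,351,406,465,528,595,666,741,820,903,990,1081,1176,1275,1378,1485,1596,1711,1830,1953
r0: 3,3,10,21,36,55,78,105,136,171,210,253,300,351,406,465,528,595,666,741,820,903,990,1081,1176,1275,1378,1485,1596,1711,1830,1953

steps = 8; useful = 164; efficiency = 164/256 = 41/64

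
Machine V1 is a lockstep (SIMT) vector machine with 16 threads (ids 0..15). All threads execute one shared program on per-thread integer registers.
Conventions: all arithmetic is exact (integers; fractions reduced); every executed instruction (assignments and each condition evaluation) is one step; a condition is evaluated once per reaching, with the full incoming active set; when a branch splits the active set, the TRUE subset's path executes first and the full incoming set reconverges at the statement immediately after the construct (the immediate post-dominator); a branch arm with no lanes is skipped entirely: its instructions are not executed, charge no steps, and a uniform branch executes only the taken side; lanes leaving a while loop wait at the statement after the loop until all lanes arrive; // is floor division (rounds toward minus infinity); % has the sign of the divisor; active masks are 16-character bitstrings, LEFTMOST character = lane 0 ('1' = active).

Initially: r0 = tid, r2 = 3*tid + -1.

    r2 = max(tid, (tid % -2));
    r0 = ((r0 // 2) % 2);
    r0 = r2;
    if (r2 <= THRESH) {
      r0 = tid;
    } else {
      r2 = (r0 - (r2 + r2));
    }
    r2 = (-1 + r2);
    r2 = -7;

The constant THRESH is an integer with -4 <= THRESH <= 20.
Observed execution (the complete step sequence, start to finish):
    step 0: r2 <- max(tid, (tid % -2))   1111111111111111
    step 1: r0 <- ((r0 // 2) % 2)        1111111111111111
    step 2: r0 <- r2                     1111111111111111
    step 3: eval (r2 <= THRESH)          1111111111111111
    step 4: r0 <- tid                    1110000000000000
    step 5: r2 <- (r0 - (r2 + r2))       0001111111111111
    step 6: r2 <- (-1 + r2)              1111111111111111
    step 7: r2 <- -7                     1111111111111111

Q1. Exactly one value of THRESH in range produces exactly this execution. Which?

Answer: THRESH = 2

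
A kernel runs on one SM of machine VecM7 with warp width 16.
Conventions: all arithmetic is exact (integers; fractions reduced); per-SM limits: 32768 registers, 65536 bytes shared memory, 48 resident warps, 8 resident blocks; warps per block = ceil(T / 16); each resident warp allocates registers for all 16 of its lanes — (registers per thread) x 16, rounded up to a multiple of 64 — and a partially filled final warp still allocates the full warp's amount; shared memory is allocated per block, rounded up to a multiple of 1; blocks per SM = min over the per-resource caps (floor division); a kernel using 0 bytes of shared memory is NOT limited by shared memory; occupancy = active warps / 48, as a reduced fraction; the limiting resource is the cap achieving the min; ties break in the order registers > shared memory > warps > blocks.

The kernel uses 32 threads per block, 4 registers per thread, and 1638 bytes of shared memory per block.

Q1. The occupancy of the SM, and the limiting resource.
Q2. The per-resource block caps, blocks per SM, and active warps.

Answer: occupancy 1/3, limited by blocks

registers: 256 blocks
shared memory: 40 blocks
warps: 24 blocks
blocks: 8 blocks

Answer: 8 blocks, 16 active warps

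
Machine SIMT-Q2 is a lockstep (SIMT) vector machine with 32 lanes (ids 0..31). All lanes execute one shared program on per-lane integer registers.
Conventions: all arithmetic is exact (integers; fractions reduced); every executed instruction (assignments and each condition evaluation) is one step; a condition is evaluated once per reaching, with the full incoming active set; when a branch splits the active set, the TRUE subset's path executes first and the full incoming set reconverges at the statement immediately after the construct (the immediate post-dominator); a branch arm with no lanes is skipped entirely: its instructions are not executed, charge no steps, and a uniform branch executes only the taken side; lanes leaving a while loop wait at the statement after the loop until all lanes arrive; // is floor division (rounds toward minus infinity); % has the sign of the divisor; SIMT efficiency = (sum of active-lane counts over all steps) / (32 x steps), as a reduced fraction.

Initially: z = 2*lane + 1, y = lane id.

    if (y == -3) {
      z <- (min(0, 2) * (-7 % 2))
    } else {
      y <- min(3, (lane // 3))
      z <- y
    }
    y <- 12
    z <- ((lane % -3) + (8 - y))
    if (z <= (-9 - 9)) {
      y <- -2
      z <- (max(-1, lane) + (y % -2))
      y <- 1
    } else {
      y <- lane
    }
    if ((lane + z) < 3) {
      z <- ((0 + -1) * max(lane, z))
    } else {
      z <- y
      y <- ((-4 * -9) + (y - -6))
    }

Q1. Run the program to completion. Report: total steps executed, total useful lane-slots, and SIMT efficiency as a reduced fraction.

Answer: 11 steps, 312 useful, 39/44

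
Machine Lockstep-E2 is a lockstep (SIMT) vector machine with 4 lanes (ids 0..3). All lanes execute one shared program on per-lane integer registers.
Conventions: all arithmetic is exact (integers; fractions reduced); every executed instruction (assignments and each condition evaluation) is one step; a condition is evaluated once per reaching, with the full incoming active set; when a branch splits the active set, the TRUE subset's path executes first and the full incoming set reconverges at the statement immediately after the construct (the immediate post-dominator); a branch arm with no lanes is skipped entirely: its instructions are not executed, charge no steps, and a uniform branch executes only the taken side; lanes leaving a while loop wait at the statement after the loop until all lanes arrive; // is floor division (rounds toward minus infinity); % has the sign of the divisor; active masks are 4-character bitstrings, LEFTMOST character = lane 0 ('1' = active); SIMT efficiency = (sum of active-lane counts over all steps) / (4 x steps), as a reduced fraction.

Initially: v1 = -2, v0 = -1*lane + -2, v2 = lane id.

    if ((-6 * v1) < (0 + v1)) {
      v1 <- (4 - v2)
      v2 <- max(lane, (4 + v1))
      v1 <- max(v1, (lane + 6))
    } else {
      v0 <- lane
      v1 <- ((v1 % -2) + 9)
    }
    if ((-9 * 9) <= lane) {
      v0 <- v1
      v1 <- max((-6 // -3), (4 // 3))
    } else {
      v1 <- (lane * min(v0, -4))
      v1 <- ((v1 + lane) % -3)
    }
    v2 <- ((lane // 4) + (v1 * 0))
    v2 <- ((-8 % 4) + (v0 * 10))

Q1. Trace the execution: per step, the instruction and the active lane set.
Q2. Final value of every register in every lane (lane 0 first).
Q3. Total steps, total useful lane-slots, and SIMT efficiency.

step 0: eval ((-6 * v1) < (0 + v1))  1111
step 1: v0 <- lane                   1111
step 2: v1 <- ((v1 % -2) + 9)        1111
step 3: eval ((-9 * 9) <= lane)      1111
step 4: v0 <- v1                     1111
step 5: v1 <- max((-6 // -3), (4 // 3)) 1111
step 6: v2 <- ((lane // 4) + (v1 * 0)) 1111
step 7: v2 <- ((-8 % 4) + (v0 * 10)) 1111

Answer: 8 steps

v1: 2,2,2,2
v0: 9,9,9,9
v2: 90,90,90,90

steps = 8; useful = 32; efficiency = 32/32 = 1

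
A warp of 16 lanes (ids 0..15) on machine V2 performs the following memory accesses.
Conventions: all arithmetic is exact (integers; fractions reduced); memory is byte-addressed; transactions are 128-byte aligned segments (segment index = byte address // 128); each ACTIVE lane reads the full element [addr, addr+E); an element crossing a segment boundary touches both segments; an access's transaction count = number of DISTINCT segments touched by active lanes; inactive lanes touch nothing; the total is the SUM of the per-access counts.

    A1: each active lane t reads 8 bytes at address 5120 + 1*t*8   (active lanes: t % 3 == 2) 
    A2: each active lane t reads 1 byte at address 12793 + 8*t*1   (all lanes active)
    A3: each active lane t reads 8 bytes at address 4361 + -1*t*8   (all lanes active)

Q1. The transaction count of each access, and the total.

A1: 1 transaction
A2: 2 transactions
A3: 2 transactions

Answer: 1,2,2; total 5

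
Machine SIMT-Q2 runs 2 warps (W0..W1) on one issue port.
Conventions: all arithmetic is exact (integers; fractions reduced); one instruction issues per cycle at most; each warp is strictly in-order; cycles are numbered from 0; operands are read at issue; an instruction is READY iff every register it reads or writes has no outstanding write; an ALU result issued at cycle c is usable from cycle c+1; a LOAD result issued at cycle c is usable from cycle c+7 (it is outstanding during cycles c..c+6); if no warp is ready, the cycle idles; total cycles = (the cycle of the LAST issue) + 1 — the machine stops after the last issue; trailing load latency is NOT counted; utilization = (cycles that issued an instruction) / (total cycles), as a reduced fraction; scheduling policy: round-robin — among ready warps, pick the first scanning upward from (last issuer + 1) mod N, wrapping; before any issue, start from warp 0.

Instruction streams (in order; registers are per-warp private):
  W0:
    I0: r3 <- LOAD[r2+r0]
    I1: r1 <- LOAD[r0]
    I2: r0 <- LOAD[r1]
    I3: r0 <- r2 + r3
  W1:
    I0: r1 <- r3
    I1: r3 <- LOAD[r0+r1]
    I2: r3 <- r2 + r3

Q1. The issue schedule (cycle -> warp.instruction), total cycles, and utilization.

cycle 0: W0.I0
cycle 1: W1.I0
cycle 2: W0.I1
cycle 3: W1.I1
cycle 4: idle
cycle 5: idle
cycle 6: idle
cycle 7: idle
cycle 8: idle
cycle 9: W0.I2
cycle 10: W1.I2
cycle 11: idle
cycle 12: idle
cycle 13: idle
cycle 14: idle
cycle 15: idle
cycle 16: W0.I3

Answer: 17 cycles, utilization 7/17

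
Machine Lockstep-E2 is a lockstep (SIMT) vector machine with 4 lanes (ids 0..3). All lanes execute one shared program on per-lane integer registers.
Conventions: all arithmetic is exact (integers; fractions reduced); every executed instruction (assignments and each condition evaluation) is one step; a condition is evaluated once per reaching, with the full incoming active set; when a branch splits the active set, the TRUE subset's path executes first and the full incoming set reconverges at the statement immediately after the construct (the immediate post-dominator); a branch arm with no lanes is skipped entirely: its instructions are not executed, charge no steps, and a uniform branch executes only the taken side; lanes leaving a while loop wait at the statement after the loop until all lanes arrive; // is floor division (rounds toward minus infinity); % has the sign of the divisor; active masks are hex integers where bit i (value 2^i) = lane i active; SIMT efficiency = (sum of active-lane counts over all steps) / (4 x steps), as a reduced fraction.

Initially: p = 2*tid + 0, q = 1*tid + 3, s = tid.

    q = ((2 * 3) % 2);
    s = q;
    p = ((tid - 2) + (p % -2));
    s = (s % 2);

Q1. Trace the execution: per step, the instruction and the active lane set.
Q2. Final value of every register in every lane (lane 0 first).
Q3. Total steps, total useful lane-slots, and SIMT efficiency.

step 0: q <- ((2 * 3) % 2)           0xf
step 1: s <- q                       0xf
step 2: p <- ((tid - 2) + (p % -2))  0xf
step 3: s <- (s % 2)                 0xf

Answer: 4 steps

p: -2,-1,0,1
q: 0,0,0,0
s: 0,0,0,0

steps = 4; useful = 16; efficiency = 16/16 = 1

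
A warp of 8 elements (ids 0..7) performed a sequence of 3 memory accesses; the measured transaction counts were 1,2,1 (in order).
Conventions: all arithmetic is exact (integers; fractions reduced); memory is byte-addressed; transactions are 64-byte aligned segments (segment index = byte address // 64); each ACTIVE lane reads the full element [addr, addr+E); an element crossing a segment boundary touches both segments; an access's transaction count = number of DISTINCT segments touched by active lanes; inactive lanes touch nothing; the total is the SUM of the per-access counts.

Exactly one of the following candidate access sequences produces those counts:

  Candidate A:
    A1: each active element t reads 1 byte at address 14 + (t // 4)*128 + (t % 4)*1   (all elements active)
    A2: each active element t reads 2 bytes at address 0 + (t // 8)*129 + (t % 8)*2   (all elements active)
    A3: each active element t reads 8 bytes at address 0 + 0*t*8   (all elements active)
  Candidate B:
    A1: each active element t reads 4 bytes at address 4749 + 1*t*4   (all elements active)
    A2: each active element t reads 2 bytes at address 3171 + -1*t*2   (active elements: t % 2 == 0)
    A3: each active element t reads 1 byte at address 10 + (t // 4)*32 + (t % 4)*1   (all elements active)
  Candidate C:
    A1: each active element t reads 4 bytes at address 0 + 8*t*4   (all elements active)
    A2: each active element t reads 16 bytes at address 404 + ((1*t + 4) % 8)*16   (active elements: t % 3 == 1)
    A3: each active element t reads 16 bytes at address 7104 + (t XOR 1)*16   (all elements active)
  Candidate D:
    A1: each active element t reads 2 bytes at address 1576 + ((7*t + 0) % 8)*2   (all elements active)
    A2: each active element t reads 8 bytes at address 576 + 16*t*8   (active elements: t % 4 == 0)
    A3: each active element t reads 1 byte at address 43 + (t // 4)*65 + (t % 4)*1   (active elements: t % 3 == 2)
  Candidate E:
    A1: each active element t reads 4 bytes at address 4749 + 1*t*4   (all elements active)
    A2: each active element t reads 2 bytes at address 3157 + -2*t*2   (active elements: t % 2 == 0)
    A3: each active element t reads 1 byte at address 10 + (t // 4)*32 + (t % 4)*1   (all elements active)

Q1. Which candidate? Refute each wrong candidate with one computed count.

A: A1 gives 2 transactions, not 1
B: A2 gives 1 transaction, not 2
C: A1 gives 4 transactions, not 1
D: A3 gives 2 transactions, not 1
E: all counts match (1,2,1)

Answer: E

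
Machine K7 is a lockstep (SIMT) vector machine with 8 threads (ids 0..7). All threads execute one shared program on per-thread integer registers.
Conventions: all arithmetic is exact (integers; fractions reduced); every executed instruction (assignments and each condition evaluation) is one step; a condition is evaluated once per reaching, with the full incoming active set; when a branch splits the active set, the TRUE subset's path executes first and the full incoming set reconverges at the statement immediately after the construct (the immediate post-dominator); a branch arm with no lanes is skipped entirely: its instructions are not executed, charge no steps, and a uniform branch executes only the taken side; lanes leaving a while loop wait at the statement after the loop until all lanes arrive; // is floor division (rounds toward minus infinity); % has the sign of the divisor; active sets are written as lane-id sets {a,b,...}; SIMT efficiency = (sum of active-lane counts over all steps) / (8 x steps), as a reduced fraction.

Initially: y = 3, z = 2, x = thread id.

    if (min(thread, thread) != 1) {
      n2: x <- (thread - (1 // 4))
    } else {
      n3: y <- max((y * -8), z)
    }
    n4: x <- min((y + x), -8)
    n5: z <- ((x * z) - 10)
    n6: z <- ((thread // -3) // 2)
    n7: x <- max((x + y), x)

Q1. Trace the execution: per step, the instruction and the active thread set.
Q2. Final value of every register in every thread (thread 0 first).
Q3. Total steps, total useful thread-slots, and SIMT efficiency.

step 0: eval (min(thread, thread) != 1) {0,1,2,3,4,5,6,7}
step 1: x <- (thread - (1 // 4))     {0,2,3,4,5,6,7}
step 2: y <- max((y * -8), z)        {1}
step 3: x <- min((y + x), -8)        {0,1,2,3,4,5,6,7}
step 4: z <- ((x * z) - 10)          {0,1,2,3,4,5,6,7}
step 5: z <- ((thread // -3) // 2)   {0,1,2,3,4,5,6,7}
step 6: x <- max((x + y), x)         {0,1,2,3,4,5,6,7}

Answer: 7 steps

y: 3,2,3,3,3,3,3,3
z: 0,-1,-1,-1,-1,-1,-1,-2
x: -5,-6,-5,-5,-5,-5,-5,-5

steps = 7; useful = 48; efficiency = 48/56 = 6/7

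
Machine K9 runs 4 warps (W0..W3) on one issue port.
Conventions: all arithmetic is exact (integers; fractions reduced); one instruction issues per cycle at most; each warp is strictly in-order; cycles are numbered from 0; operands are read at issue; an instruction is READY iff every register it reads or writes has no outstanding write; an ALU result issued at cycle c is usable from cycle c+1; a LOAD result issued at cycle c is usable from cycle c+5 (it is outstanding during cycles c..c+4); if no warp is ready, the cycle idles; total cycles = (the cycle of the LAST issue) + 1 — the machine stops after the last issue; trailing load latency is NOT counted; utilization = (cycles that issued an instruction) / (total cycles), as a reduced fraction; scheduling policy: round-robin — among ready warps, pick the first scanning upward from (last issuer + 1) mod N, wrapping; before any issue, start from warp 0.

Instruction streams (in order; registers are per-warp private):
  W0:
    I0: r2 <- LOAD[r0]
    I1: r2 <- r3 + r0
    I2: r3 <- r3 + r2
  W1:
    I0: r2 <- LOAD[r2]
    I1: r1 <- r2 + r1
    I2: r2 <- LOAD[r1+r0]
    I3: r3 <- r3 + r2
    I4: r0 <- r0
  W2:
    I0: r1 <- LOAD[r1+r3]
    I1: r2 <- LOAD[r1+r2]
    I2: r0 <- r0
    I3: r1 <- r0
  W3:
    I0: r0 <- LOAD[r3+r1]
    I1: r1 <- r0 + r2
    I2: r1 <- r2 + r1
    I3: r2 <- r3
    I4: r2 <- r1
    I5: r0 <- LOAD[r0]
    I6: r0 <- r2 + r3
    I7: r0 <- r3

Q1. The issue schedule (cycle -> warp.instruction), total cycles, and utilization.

cycle 0: W0.I0
cycle 1: W1.I0
cycle 2: W2.I0
cycle 3: W3.I0
cycle 4: idle
cycle 5: W0.I1
cycle 6: W1.I1
cycle 7: W2.I1
cycle 8: W3.I1
cycle 9: W0.I2
cycle 10: W1.I2
cycle 11: W2.I2
cycle 12: W3.I2
cycle 13: W2.I3
cycle 14: W3.I3
cycle 15: W1.I3
cycle 16: W3.I4
cycle 17: W1.I4
cycle 18: W3.I5
cycle 19: idle
cycle 20: idle
cycle 21: idle
cycle 22: idle
cycle 23: W3.I6
cycle 24: W3.I7

Answer: 25 cycles, utilization 4/5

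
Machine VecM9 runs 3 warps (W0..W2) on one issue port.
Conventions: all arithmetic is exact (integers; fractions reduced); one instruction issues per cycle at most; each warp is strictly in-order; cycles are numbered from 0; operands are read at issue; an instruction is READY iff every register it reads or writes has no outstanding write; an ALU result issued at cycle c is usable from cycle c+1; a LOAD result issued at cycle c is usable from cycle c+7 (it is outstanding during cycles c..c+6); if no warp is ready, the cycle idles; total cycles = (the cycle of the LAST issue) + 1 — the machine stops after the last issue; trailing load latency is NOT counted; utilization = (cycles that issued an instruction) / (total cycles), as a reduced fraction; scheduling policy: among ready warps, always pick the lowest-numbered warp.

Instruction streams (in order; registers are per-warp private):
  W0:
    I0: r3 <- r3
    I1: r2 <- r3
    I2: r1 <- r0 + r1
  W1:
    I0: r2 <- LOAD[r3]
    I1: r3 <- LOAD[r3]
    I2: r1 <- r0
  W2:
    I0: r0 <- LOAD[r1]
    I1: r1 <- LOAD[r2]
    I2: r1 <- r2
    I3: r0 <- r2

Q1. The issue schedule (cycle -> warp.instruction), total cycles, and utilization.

cycle 0: W0.I0
cycle 1: W0.I1
cycle 2: W0.I2
cycle 3: W1.I0
cycle 4: W1.I1
cycle 5: W1.I2
cycle 6: W2.I0
cycle 7: W2.I1
cycle 8: idle
cycle 9: idle
cycle 10: idle
cycle 11: idle
cycle 12: idle
cycle 13: idle
cycle 14: W2.I2
cycle 15: W2.I3

Answer: 16 cycles, utilization 5/8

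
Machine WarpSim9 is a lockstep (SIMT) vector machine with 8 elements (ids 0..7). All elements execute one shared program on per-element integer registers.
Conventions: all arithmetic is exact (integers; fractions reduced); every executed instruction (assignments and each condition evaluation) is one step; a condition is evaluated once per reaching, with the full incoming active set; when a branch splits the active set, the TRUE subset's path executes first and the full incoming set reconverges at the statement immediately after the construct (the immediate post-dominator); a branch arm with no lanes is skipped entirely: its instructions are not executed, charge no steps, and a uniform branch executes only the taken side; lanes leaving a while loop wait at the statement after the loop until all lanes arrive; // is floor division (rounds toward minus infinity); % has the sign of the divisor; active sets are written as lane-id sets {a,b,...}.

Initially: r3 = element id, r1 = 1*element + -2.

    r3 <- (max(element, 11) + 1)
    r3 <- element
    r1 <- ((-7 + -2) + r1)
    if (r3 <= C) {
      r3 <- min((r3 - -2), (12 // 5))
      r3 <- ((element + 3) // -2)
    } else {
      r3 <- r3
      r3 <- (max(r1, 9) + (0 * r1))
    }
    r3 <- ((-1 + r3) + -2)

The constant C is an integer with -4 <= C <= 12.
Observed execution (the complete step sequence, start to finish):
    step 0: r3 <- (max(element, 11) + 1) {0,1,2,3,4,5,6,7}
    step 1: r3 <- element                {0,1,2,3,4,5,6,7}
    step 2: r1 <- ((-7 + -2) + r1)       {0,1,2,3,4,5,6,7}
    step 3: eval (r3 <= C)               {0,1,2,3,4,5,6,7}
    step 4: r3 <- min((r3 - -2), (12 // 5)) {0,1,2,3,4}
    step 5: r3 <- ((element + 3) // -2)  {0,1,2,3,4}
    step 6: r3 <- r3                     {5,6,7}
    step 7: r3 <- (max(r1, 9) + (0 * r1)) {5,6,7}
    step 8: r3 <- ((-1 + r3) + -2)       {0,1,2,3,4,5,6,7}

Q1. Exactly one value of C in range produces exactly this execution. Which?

Answer: C = 4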